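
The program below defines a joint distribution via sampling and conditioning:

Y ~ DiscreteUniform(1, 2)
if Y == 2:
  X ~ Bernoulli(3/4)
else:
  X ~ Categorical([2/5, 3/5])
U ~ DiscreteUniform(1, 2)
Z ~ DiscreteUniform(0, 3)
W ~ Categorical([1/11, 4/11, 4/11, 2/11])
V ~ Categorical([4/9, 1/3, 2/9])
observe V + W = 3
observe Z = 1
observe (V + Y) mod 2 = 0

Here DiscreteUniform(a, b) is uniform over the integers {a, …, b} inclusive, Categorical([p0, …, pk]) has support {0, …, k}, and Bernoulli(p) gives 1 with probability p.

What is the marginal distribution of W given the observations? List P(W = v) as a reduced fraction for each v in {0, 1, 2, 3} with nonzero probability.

P(W=1) = 2/7, P(W=2) = 3/7, P(W=3) = 2/7

Enumerate traces; 12 have nonzero weight after conditioning:
  (Y=1, X=0, U=1, Z=1, W=2, V=1) weight 1/330
  (Y=1, X=0, U=2, Z=1, W=2, V=1) weight 1/330
  (Y=1, X=1, U=1, Z=1, W=2, V=1) weight 1/220
  (Y=1, X=1, U=2, Z=1, W=2, V=1) weight 1/220
  (Y=2, X=0, U=1, Z=1, W=1, V=2) weight 1/792
  (Y=2, X=0, U=1, Z=1, W=3, V=0) weight 1/792
  (Y=2, X=0, U=2, Z=1, W=1, V=2) weight 1/792
  (Y=2, X=0, U=2, Z=1, W=3, V=0) weight 1/792
  … 4 more
Group by W:
  weight(W=1) = 1/99
  weight(W=2) = 1/66
  weight(W=3) = 1/99
Total weight = 1/99 + 1/66 + 1/99 = 7/198
P(W=1 | obs) = 1/99 / 7/198 = 2/7
P(W=2 | obs) = 1/66 / 7/198 = 3/7
P(W=3 | obs) = 1/99 / 7/198 = 2/7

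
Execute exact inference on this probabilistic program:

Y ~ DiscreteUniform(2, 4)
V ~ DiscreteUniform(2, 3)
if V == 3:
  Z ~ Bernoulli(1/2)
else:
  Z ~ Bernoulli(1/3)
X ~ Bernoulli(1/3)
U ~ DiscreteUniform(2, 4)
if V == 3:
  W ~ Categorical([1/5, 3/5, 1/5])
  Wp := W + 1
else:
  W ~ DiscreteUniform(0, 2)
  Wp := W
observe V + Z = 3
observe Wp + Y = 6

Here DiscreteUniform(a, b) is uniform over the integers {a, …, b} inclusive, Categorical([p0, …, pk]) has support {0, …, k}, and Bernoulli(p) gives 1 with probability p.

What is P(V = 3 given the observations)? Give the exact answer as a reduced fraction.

Enumerate traces; 18 have nonzero weight after conditioning:
  (Y=3, V=3, Z=0, X=0, U=2, W=2) weight 1/270
  (Y=3, V=3, Z=0, X=0, U=3, W=2) weight 1/270
  (Y=3, V=3, Z=0, X=0, U=4, W=2) weight 1/270
  (Y=3, V=3, Z=0, X=1, U=2, W=2) weight 1/540
  (Y=3, V=3, Z=0, X=1, U=3, W=2) weight 1/540
  (Y=3, V=3, Z=0, X=1, U=4, W=2) weight 1/540
  (Y=4, V=2, Z=1, X=0, U=2, W=2) weight 1/243
  (Y=4, V=2, Z=1, X=0, U=3, W=2) weight 1/243
  … 10 more
Group by V:
  weight(V=2) = 1/54
  weight(V=3) = 1/15
Total weight = 1/54 + 1/15 = 23/270
P(V=2 | obs) = 1/54 / 23/270 = 5/23
P(V=3 | obs) = 1/15 / 23/270 = 18/23

P(V = 3 | obs) = 18/23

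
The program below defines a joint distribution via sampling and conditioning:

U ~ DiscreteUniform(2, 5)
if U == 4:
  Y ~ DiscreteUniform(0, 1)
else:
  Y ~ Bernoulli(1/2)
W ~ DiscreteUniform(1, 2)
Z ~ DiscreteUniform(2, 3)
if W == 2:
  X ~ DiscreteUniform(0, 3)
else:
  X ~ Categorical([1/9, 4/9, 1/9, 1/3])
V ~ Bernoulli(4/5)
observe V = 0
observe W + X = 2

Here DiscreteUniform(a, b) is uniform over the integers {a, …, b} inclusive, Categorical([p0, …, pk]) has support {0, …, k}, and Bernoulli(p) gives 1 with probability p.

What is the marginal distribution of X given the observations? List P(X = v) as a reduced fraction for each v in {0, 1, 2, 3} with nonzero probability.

P(X=0) = 9/25, P(X=1) = 16/25

Enumerate traces; 32 have nonzero weight after conditioning:
  (U=2, Y=0, W=1, Z=2, X=1, V=0) weight 1/360
  (U=2, Y=0, W=1, Z=3, X=1, V=0) weight 1/360
  (U=2, Y=0, W=2, Z=2, X=0, V=0) weight 1/640
  (U=2, Y=0, W=2, Z=3, X=0, V=0) weight 1/640
  (U=2, Y=1, W=1, Z=2, X=1, V=0) weight 1/360
  (U=2, Y=1, W=1, Z=3, X=1, V=0) weight 1/360
  (U=2, Y=1, W=2, Z=2, X=0, V=0) weight 1/640
  (U=2, Y=1, W=2, Z=3, X=0, V=0) weight 1/640
  … 24 more
Group by X:
  weight(X=0) = 1/40
  weight(X=1) = 2/45
Total weight = 1/40 + 2/45 = 5/72
P(X=0 | obs) = 1/40 / 5/72 = 9/25
P(X=1 | obs) = 2/45 / 5/72 = 16/25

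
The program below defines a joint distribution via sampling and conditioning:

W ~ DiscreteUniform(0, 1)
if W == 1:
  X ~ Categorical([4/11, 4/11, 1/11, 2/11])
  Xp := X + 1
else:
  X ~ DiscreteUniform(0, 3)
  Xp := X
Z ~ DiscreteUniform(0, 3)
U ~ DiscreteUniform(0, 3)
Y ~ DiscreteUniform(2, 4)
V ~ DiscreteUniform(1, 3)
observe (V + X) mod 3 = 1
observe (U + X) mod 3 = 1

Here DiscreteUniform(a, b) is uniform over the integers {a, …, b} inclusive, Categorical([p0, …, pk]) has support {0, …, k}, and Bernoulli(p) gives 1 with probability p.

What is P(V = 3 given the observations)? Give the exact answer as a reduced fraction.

Enumerate traces; 120 have nonzero weight after conditioning:
  (W=0, X=0, Z=0, U=1, Y=2, V=1) weight 1/1152
  (W=0, X=0, Z=0, U=1, Y=3, V=1) weight 1/1152
  (W=0, X=0, Z=0, U=1, Y=4, V=1) weight 1/1152
  (W=0, X=0, Z=1, U=1, Y=2, V=1) weight 1/1152
  (W=0, X=0, Z=1, U=1, Y=3, V=1) weight 1/1152
  (W=0, X=0, Z=1, U=1, Y=4, V=1) weight 1/1152
  (W=0, X=0, Z=2, U=1, Y=2, V=1) weight 1/1152
  (W=0, X=0, Z=2, U=1, Y=3, V=1) weight 1/1152
  (W=0, X=1, Z=0, U=0, Y=2, V=3) weight 1/1152
  (W=0, X=2, Z=0, U=2, Y=2, V=2) weight 1/1152
  … 110 more
Group by V:
  weight(V=1) = 23/528
  weight(V=2) = 5/352
  weight(V=3) = 9/176
Total weight = 23/528 + 5/352 + 9/176 = 115/1056
P(V=1 | obs) = 23/528 / 115/1056 = 2/5
P(V=2 | obs) = 5/352 / 115/1056 = 3/23
P(V=3 | obs) = 9/176 / 115/1056 = 54/115

P(V = 3 | obs) = 54/115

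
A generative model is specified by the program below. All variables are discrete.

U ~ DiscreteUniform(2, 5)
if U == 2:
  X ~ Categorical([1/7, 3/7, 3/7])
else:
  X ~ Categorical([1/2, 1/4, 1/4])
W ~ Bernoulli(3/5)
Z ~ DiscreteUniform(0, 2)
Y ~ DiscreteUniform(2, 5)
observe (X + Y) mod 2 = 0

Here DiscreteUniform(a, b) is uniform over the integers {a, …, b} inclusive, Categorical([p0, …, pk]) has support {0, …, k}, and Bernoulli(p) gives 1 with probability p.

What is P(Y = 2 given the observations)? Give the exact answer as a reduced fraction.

P(Y = 2 | obs) = 79/224

Enumerate traces; 144 have nonzero weight after conditioning:
  (U=2, X=0, W=0, Z=0, Y=2) weight 1/840
  (U=2, X=0, W=0, Z=0, Y=4) weight 1/840
  (U=2, X=0, W=0, Z=1, Y=2) weight 1/840
  (U=2, X=0, W=0, Z=1, Y=4) weight 1/840
  (U=2, X=0, W=0, Z=2, Y=2) weight 1/840
  (U=2, X=0, W=0, Z=2, Y=4) weight 1/840
  (U=2, X=0, W=1, Z=0, Y=2) weight 1/560
  (U=2, X=0, W=1, Z=0, Y=4) weight 1/560
  (U=2, X=1, W=0, Z=0, Y=3) weight 1/280
  (U=2, X=1, W=0, Z=0, Y=5) weight 1/280
  … 134 more
Group by Y:
  weight(Y=2) = 79/448
  weight(Y=3) = 33/448
  weight(Y=4) = 79/448
  weight(Y=5) = 33/448
Total weight = 79/448 + 33/448 + 79/448 + 33/448 = 1/2
P(Y=2 | obs) = 79/448 / 1/2 = 79/224
P(Y=3 | obs) = 33/448 / 1/2 = 33/224
P(Y=4 | obs) = 79/448 / 1/2 = 79/224
P(Y=5 | obs) = 33/448 / 1/2 = 33/224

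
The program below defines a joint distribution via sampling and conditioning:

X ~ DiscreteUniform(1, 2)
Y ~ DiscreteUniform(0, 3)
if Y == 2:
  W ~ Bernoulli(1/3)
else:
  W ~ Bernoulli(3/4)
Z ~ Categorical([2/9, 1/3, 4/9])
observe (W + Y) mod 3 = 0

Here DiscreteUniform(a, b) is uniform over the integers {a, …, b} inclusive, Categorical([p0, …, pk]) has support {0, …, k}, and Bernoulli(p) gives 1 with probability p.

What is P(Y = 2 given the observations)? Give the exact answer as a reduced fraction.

Enumerate traces; 18 have nonzero weight after conditioning:
  (X=1, Y=0, W=0, Z=0) weight 1/144
  (X=1, Y=0, W=0, Z=1) weight 1/96
  (X=1, Y=0, W=0, Z=2) weight 1/72
  (X=1, Y=2, W=1, Z=0) weight 1/108
  (X=1, Y=2, W=1, Z=1) weight 1/72
  (X=1, Y=2, W=1, Z=2) weight 1/54
  (X=1, Y=3, W=0, Z=0) weight 1/144
  (X=1, Y=3, W=0, Z=1) weight 1/96
  … 10 more
Group by Y:
  weight(Y=0) = 1/16
  weight(Y=2) = 1/12
  weight(Y=3) = 1/16
Total weight = 1/16 + 1/12 + 1/16 = 5/24
P(Y=0 | obs) = 1/16 / 5/24 = 3/10
P(Y=2 | obs) = 1/12 / 5/24 = 2/5
P(Y=3 | obs) = 1/16 / 5/24 = 3/10

P(Y = 2 | obs) = 2/5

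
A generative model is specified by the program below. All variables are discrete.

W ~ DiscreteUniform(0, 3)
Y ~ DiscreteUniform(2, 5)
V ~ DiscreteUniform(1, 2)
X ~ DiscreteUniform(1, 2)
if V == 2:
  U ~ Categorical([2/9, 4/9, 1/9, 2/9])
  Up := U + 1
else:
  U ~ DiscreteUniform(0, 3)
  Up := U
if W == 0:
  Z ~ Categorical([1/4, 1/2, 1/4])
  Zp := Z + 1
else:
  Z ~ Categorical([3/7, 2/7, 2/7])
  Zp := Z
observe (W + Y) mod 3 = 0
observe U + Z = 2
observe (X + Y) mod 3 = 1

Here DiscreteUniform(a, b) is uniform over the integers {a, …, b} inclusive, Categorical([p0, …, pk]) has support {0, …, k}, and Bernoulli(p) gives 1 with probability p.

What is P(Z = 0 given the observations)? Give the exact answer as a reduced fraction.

Enumerate traces; 24 have nonzero weight after conditioning:
  (W=0, Y=3, V=1, X=1, U=0, Z=2) weight 1/1024
  (W=0, Y=3, V=1, X=1, U=1, Z=1) weight 1/512
  (W=0, Y=3, V=1, X=1, U=2, Z=0) weight 1/1024
  (W=0, Y=3, V=2, X=1, U=0, Z=2) weight 1/1152
  (W=0, Y=3, V=2, X=1, U=1, Z=1) weight 1/288
  (W=0, Y=3, V=2, X=1, U=2, Z=0) weight 1/2304
  (W=1, Y=2, V=1, X=2, U=0, Z=2) weight 1/896
  (W=1, Y=2, V=1, X=2, U=1, Z=1) weight 1/896
  … 16 more
Group by Z:
  weight(Z=0) = 559/64512
  weight(Z=1) = 475/32256
  weight(Z=2) = 527/64512
Total weight = 559/64512 + 475/32256 + 527/64512 = 509/16128
P(Z=0 | obs) = 559/64512 / 509/16128 = 559/2036
P(Z=1 | obs) = 475/32256 / 509/16128 = 475/1018
P(Z=2 | obs) = 527/64512 / 509/16128 = 527/2036

P(Z = 0 | obs) = 559/2036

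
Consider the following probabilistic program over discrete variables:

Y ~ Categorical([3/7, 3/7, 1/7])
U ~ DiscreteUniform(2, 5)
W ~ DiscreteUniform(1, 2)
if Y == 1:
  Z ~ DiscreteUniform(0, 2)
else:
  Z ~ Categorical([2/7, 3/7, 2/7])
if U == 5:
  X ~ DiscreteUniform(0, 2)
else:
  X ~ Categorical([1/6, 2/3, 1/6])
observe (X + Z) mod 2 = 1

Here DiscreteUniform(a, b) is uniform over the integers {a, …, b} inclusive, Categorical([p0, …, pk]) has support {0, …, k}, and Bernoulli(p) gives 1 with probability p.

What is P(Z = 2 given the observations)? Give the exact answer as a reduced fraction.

Enumerate traces; 96 have nonzero weight after conditioning:
  (Y=0, U=2, W=1, Z=0, X=1) weight 1/98
  (Y=0, U=2, W=1, Z=1, X=0) weight 3/784
  (Y=0, U=2, W=1, Z=1, X=2) weight 3/784
  (Y=0, U=2, W=1, Z=2, X=1) weight 1/98
  (Y=0, U=2, W=2, Z=0, X=1) weight 1/98
  (Y=0, U=2, W=2, Z=1, X=0) weight 3/784
  (Y=0, U=2, W=2, Z=1, X=2) weight 3/784
  (Y=0, U=2, W=2, Z=2, X=1) weight 1/98
  … 88 more
Group by Z:
  weight(Z=0) = 5/28
  weight(Z=1) = 95/588
  weight(Z=2) = 5/28
Total weight = 5/28 + 95/588 + 5/28 = 305/588
P(Z=0 | obs) = 5/28 / 305/588 = 21/61
P(Z=1 | obs) = 95/588 / 305/588 = 19/61
P(Z=2 | obs) = 5/28 / 305/588 = 21/61

P(Z = 2 | obs) = 21/61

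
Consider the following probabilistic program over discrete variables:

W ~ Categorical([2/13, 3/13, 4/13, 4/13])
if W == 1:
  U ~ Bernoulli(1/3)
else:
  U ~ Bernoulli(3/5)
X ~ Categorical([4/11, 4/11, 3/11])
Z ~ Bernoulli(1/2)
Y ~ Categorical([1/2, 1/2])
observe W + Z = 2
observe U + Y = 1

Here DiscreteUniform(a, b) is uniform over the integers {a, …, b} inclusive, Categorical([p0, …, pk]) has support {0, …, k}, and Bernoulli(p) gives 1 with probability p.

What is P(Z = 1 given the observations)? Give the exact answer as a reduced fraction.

P(Z = 1 | obs) = 3/7

Enumerate traces; 12 have nonzero weight after conditioning:
  (W=1, U=0, X=0, Z=1, Y=1) weight 2/143
  (W=1, U=0, X=1, Z=1, Y=1) weight 2/143
  (W=1, U=0, X=2, Z=1, Y=1) weight 3/286
  (W=1, U=1, X=0, Z=1, Y=0) weight 1/143
  (W=1, U=1, X=1, Z=1, Y=0) weight 1/143
  (W=1, U=1, X=2, Z=1, Y=0) weight 3/572
  (W=2, U=0, X=0, Z=0, Y=1) weight 8/715
  (W=2, U=0, X=1, Z=0, Y=1) weight 8/715
  … 4 more
Group by Z:
  weight(Z=0) = 1/13
  weight(Z=1) = 3/52
Total weight = 1/13 + 3/52 = 7/52
P(Z=0 | obs) = 1/13 / 7/52 = 4/7
P(Z=1 | obs) = 3/52 / 7/52 = 3/7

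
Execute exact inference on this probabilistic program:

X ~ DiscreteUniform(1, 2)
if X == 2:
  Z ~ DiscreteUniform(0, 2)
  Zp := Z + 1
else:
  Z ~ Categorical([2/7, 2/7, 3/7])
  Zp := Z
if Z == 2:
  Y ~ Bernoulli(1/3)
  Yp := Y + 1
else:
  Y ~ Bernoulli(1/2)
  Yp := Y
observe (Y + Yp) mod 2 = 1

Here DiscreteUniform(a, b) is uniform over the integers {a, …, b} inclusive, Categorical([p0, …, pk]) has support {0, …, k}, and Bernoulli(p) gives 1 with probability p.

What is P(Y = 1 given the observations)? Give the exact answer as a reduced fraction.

P(Y = 1 | obs) = 1/3

Enumerate traces; 4 have nonzero weight after conditioning:
  (X=1, Z=2, Y=0) weight 1/7
  (X=1, Z=2, Y=1) weight 1/14
  (X=2, Z=2, Y=0) weight 1/9
  (X=2, Z=2, Y=1) weight 1/18
Group by Y:
  weight(Y=0) = 16/63
  weight(Y=1) = 8/63
Total weight = 16/63 + 8/63 = 8/21
P(Y=0 | obs) = 16/63 / 8/21 = 2/3
P(Y=1 | obs) = 8/63 / 8/21 = 1/3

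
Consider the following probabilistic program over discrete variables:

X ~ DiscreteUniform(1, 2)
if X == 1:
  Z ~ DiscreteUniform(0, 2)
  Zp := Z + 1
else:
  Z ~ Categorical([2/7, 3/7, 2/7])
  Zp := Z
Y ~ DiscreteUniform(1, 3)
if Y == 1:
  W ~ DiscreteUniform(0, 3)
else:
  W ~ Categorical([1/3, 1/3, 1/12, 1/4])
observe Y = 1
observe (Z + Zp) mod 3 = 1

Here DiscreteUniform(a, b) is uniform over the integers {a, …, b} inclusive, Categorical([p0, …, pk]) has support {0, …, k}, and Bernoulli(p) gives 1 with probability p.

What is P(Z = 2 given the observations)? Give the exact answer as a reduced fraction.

P(Z = 2 | obs) = 6/13

Enumerate traces; 8 have nonzero weight after conditioning:
  (X=1, Z=0, Y=1, W=0) weight 1/72
  (X=1, Z=0, Y=1, W=1) weight 1/72
  (X=1, Z=0, Y=1, W=2) weight 1/72
  (X=1, Z=0, Y=1, W=3) weight 1/72
  (X=2, Z=2, Y=1, W=0) weight 1/84
  (X=2, Z=2, Y=1, W=1) weight 1/84
  (X=2, Z=2, Y=1, W=2) weight 1/84
  (X=2, Z=2, Y=1, W=3) weight 1/84
Group by Z:
  weight(Z=0) = 1/18
  weight(Z=2) = 1/21
Total weight = 1/18 + 1/21 = 13/126
P(Z=0 | obs) = 1/18 / 13/126 = 7/13
P(Z=2 | obs) = 1/21 / 13/126 = 6/13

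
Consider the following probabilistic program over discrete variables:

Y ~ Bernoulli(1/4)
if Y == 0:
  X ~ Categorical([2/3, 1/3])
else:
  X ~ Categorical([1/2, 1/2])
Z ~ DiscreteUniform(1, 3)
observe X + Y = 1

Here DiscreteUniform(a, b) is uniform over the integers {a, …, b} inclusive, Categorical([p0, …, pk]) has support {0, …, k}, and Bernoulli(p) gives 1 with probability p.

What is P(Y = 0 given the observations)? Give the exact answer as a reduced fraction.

P(Y = 0 | obs) = 2/3

Enumerate traces; 6 have nonzero weight after conditioning:
  (Y=0, X=1, Z=1) weight 1/12
  (Y=0, X=1, Z=2) weight 1/12
  (Y=0, X=1, Z=3) weight 1/12
  (Y=1, X=0, Z=1) weight 1/24
  (Y=1, X=0, Z=2) weight 1/24
  (Y=1, X=0, Z=3) weight 1/24
Group by Y:
  weight(Y=0) = 1/4
  weight(Y=1) = 1/8
Total weight = 1/4 + 1/8 = 3/8
P(Y=0 | obs) = 1/4 / 3/8 = 2/3
P(Y=1 | obs) = 1/8 / 3/8 = 1/3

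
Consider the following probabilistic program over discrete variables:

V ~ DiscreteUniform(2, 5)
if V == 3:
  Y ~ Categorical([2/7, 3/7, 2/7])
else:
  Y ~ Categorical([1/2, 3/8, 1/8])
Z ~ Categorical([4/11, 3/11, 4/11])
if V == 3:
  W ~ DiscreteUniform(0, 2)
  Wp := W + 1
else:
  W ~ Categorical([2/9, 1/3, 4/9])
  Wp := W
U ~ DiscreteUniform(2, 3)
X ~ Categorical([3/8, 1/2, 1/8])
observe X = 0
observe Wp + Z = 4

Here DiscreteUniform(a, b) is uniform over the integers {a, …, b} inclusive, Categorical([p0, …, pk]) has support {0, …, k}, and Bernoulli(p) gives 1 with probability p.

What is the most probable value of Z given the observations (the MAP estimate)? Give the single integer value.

argmax_v P(Z = v | obs) = 2

Enumerate traces; 30 have nonzero weight after conditioning:
  (V=2, Y=0, Z=2, W=2, U=2, X=0) weight 1/264
  (V=2, Y=0, Z=2, W=2, U=3, X=0) weight 1/264
  (V=2, Y=1, Z=2, W=2, U=2, X=0) weight 1/352
  (V=2, Y=1, Z=2, W=2, U=3, X=0) weight 1/352
  (V=2, Y=2, Z=2, W=2, U=2, X=0) weight 1/1056
  (V=2, Y=2, Z=2, W=2, U=3, X=0) weight 1/1056
  (V=3, Y=0, Z=1, W=2, U=2, X=0) weight 3/2464
  (V=3, Y=0, Z=1, W=2, U=3, X=0) weight 3/2464
  … 22 more
Group by Z:
  weight(Z=1) = 3/352
  weight(Z=2) = 5/88
Total weight = 3/352 + 5/88 = 23/352
P(Z=1 | obs) = 3/352 / 23/352 = 3/23
P(Z=2 | obs) = 5/88 / 23/352 = 20/23
argmax = 2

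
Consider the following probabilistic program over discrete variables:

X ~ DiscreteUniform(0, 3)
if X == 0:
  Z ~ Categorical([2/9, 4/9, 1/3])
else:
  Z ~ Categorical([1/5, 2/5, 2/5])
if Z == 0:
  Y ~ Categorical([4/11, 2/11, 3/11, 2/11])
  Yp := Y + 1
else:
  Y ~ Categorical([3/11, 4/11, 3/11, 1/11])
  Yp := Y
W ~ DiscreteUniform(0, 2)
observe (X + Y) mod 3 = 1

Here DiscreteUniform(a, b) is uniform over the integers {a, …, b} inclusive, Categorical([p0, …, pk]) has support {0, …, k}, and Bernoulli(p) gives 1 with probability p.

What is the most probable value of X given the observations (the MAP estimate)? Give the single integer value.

Enumerate traces; 45 have nonzero weight after conditioning:
  (X=0, Z=0, Y=1, W=0) weight 1/297
  (X=0, Z=0, Y=1, W=1) weight 1/297
  (X=0, Z=0, Y=1, W=2) weight 1/297
  (X=0, Z=1, Y=1, W=0) weight 4/297
  (X=0, Z=1, Y=1, W=1) weight 4/297
  (X=0, Z=1, Y=1, W=2) weight 4/297
  (X=0, Z=2, Y=1, W=0) weight 1/99
  (X=0, Z=2, Y=1, W=1) weight 1/99
  (X=1, Z=0, Y=0, W=0) weight 1/165
  (X=2, Z=0, Y=2, W=0) weight 1/220
  … 35 more
Group by X:
  weight(X=0) = 8/99
  weight(X=1) = 1/10
  weight(X=2) = 3/44
  weight(X=3) = 9/110
Total weight = 8/99 + 1/10 + 3/44 + 9/110 = 131/396
P(X=0 | obs) = 8/99 / 131/396 = 32/131
P(X=1 | obs) = 1/10 / 131/396 = 198/655
P(X=2 | obs) = 3/44 / 131/396 = 27/131
P(X=3 | obs) = 9/110 / 131/396 = 162/655
argmax = 1

argmax_v P(X = v | obs) = 1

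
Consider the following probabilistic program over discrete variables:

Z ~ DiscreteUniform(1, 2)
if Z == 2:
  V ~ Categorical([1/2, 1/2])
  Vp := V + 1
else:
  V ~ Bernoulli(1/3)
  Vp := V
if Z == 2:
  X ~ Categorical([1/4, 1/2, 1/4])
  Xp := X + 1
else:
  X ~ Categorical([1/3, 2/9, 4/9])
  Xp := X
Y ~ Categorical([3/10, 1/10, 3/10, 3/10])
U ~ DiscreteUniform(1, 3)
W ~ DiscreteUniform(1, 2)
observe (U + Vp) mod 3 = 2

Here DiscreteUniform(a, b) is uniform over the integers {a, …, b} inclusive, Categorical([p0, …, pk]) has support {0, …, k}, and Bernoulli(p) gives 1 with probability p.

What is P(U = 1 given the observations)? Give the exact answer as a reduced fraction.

Enumerate traces; 96 have nonzero weight after conditioning:
  (Z=1, V=0, X=0, Y=0, U=2, W=1) weight 1/180
  (Z=1, V=0, X=0, Y=0, U=2, W=2) weight 1/180
  (Z=1, V=0, X=0, Y=1, U=2, W=1) weight 1/540
  (Z=1, V=0, X=0, Y=1, U=2, W=2) weight 1/540
  (Z=1, V=0, X=0, Y=2, U=2, W=1) weight 1/180
  (Z=1, V=0, X=0, Y=2, U=2, W=2) weight 1/180
  (Z=1, V=0, X=0, Y=3, U=2, W=1) weight 1/180
  (Z=1, V=0, X=0, Y=3, U=2, W=2) weight 1/180
  (Z=1, V=1, X=0, Y=0, U=1, W=1) weight 1/360
  (Z=2, V=1, X=0, Y=0, U=3, W=1) weight 1/320
  … 86 more
Group by U:
  weight(U=1) = 5/36
  weight(U=2) = 1/9
  weight(U=3) = 1/12
Total weight = 5/36 + 1/9 + 1/12 = 1/3
P(U=1 | obs) = 5/36 / 1/3 = 5/12
P(U=2 | obs) = 1/9 / 1/3 = 1/3
P(U=3 | obs) = 1/12 / 1/3 = 1/4

P(U = 1 | obs) = 5/12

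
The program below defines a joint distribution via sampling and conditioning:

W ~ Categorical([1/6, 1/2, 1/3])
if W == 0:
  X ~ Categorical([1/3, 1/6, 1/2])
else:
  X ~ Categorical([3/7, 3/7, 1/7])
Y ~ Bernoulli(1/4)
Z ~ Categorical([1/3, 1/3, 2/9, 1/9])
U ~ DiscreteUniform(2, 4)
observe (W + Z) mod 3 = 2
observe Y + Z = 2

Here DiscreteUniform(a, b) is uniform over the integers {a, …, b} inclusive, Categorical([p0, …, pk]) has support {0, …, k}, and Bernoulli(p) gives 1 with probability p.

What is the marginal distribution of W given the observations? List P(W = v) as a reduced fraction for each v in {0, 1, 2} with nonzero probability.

Enumerate traces; 18 have nonzero weight after conditioning:
  (W=0, X=0, Y=0, Z=2, U=2) weight 1/324
  (W=0, X=0, Y=0, Z=2, U=3) weight 1/324
  (W=0, X=0, Y=0, Z=2, U=4) weight 1/324
  (W=0, X=1, Y=0, Z=2, U=2) weight 1/648
  (W=0, X=1, Y=0, Z=2, U=3) weight 1/648
  (W=0, X=1, Y=0, Z=2, U=4) weight 1/648
  (W=0, X=2, Y=0, Z=2, U=2) weight 1/216
  (W=0, X=2, Y=0, Z=2, U=3) weight 1/216
  (W=1, X=0, Y=1, Z=1, U=2) weight 1/168
  … 9 more
Group by W:
  weight(W=0) = 1/36
  weight(W=1) = 1/24
Total weight = 1/36 + 1/24 = 5/72
P(W=0 | obs) = 1/36 / 5/72 = 2/5
P(W=1 | obs) = 1/24 / 5/72 = 3/5

P(W=0) = 2/5, P(W=1) = 3/5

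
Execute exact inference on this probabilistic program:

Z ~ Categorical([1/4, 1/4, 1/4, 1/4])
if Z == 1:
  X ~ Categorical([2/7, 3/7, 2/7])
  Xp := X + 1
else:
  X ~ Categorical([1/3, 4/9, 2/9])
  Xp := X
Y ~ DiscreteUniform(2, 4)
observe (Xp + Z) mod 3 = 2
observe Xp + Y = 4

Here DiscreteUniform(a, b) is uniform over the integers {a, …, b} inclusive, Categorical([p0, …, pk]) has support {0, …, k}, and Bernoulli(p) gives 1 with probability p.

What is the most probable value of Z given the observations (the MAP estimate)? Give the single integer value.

Enumerate traces; 4 have nonzero weight after conditioning:
  (Z=0, X=2, Y=2) weight 1/54
  (Z=1, X=0, Y=3) weight 1/42
  (Z=2, X=0, Y=4) weight 1/36
  (Z=3, X=2, Y=2) weight 1/54
Group by Z:
  weight(Z=0) = 1/54
  weight(Z=1) = 1/42
  weight(Z=2) = 1/36
  weight(Z=3) = 1/54
Total weight = 1/54 + 1/42 + 1/36 + 1/54 = 67/756
P(Z=0 | obs) = 1/54 / 67/756 = 14/67
P(Z=1 | obs) = 1/42 / 67/756 = 18/67
P(Z=2 | obs) = 1/36 / 67/756 = 21/67
P(Z=3 | obs) = 1/54 / 67/756 = 14/67
argmax = 2

argmax_v P(Z = v | obs) = 2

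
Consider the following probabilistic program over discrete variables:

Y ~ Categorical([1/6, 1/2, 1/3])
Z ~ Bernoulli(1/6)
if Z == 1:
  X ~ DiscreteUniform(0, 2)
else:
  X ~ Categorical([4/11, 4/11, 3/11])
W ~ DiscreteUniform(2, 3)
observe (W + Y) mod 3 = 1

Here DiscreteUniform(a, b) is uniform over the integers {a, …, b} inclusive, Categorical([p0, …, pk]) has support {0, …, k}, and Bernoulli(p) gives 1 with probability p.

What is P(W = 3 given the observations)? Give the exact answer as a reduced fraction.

Enumerate traces; 12 have nonzero weight after conditioning:
  (Y=1, Z=0, X=0, W=3) weight 5/66
  (Y=1, Z=0, X=1, W=3) weight 5/66
  (Y=1, Z=0, X=2, W=3) weight 5/88
  (Y=1, Z=1, X=0, W=3) weight 1/72
  (Y=1, Z=1, X=1, W=3) weight 1/72
  (Y=1, Z=1, X=2, W=3) weight 1/72
  (Y=2, Z=0, X=0, W=2) weight 5/99
  (Y=2, Z=0, X=1, W=2) weight 5/99
  … 4 more
Group by W:
  weight(W=2) = 1/6
  weight(W=3) = 1/4
Total weight = 1/6 + 1/4 = 5/12
P(W=2 | obs) = 1/6 / 5/12 = 2/5
P(W=3 | obs) = 1/4 / 5/12 = 3/5

P(W = 3 | obs) = 3/5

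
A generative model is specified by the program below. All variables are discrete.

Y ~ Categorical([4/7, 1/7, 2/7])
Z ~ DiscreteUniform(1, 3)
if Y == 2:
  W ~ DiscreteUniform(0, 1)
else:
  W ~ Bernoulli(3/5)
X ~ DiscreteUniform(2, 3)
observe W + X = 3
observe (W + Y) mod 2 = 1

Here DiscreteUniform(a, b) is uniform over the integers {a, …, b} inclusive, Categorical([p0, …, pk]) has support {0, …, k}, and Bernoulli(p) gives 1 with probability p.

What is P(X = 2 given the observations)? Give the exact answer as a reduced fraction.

Enumerate traces; 9 have nonzero weight after conditioning:
  (Y=0, Z=1, W=1, X=2) weight 2/35
  (Y=0, Z=2, W=1, X=2) weight 2/35
  (Y=0, Z=3, W=1, X=2) weight 2/35
  (Y=1, Z=1, W=0, X=3) weight 1/105
  (Y=1, Z=2, W=0, X=3) weight 1/105
  (Y=1, Z=3, W=0, X=3) weight 1/105
  (Y=2, Z=1, W=1, X=2) weight 1/42
  (Y=2, Z=2, W=1, X=2) weight 1/42
  … 1 more
Group by X:
  weight(X=2) = 17/70
  weight(X=3) = 1/35
Total weight = 17/70 + 1/35 = 19/70
P(X=2 | obs) = 17/70 / 19/70 = 17/19
P(X=3 | obs) = 1/35 / 19/70 = 2/19

P(X = 2 | obs) = 17/19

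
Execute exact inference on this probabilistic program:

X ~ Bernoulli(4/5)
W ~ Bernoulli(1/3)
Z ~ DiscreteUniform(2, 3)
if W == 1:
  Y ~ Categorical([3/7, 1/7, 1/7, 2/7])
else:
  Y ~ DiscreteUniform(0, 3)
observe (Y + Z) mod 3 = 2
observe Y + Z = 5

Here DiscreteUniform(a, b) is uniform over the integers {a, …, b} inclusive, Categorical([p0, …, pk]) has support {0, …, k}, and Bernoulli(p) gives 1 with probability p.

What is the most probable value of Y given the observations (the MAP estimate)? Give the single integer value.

Enumerate traces; 8 have nonzero weight after conditioning:
  (X=0, W=0, Z=2, Y=3) weight 1/60
  (X=0, W=0, Z=3, Y=2) weight 1/60
  (X=0, W=1, Z=2, Y=3) weight 1/105
  (X=0, W=1, Z=3, Y=2) weight 1/210
  (X=1, W=0, Z=2, Y=3) weight 1/15
  (X=1, W=0, Z=3, Y=2) weight 1/15
  (X=1, W=1, Z=2, Y=3) weight 4/105
  (X=1, W=1, Z=3, Y=2) weight 2/105
Group by Y:
  weight(Y=2) = 3/28
  weight(Y=3) = 11/84
Total weight = 3/28 + 11/84 = 5/21
P(Y=2 | obs) = 3/28 / 5/21 = 9/20
P(Y=3 | obs) = 11/84 / 5/21 = 11/20
argmax = 3

argmax_v P(Y = v | obs) = 3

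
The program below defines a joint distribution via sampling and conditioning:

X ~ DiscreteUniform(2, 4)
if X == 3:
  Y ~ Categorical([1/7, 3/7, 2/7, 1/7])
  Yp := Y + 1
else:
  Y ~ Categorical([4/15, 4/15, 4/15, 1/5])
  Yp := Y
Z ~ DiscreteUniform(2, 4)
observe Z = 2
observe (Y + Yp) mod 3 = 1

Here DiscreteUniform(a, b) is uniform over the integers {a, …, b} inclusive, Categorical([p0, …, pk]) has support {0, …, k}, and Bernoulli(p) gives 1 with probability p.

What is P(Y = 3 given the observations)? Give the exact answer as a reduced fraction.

Enumerate traces; 4 have nonzero weight after conditioning:
  (X=2, Y=2, Z=2) weight 4/135
  (X=3, Y=0, Z=2) weight 1/63
  (X=3, Y=3, Z=2) weight 1/63
  (X=4, Y=2, Z=2) weight 4/135
Group by Y:
  weight(Y=0) = 1/63
  weight(Y=2) = 8/135
  weight(Y=3) = 1/63
Total weight = 1/63 + 8/135 + 1/63 = 86/945
P(Y=0 | obs) = 1/63 / 86/945 = 15/86
P(Y=2 | obs) = 8/135 / 86/945 = 28/43
P(Y=3 | obs) = 1/63 / 86/945 = 15/86

P(Y = 3 | obs) = 15/86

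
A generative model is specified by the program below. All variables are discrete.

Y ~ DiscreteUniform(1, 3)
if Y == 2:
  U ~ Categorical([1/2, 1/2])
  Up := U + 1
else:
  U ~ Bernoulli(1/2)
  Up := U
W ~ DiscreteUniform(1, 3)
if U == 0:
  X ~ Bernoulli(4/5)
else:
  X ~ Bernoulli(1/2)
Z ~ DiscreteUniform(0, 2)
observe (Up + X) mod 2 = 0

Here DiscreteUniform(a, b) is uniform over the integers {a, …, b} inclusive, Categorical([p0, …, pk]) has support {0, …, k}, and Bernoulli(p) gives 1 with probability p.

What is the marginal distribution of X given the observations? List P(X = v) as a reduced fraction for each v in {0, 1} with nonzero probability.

P(X=0) = 1/3, P(X=1) = 2/3

Enumerate traces; 54 have nonzero weight after conditioning:
  (Y=1, U=0, W=1, X=0, Z=0) weight 1/270
  (Y=1, U=0, W=1, X=0, Z=1) weight 1/270
  (Y=1, U=0, W=1, X=0, Z=2) weight 1/270
  (Y=1, U=0, W=2, X=0, Z=0) weight 1/270
  (Y=1, U=0, W=2, X=0, Z=1) weight 1/270
  (Y=1, U=0, W=2, X=0, Z=2) weight 1/270
  (Y=1, U=0, W=3, X=0, Z=0) weight 1/270
  (Y=1, U=0, W=3, X=0, Z=1) weight 1/270
  (Y=1, U=1, W=1, X=1, Z=0) weight 1/108
  … 45 more
Group by X:
  weight(X=0) = 3/20
  weight(X=1) = 3/10
Total weight = 3/20 + 3/10 = 9/20
P(X=0 | obs) = 3/20 / 9/20 = 1/3
P(X=1 | obs) = 3/10 / 9/20 = 2/3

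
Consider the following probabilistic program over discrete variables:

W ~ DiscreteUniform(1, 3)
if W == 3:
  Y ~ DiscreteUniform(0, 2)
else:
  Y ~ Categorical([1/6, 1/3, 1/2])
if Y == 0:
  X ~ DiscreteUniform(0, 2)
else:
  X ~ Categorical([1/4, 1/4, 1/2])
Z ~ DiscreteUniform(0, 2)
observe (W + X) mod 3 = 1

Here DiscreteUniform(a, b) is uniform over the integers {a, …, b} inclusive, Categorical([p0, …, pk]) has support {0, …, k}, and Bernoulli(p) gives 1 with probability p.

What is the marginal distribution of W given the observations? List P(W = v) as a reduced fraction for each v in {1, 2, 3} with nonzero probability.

Enumerate traces; 27 have nonzero weight after conditioning:
  (W=1, Y=0, X=0, Z=0) weight 1/162
  (W=1, Y=0, X=0, Z=1) weight 1/162
  (W=1, Y=0, X=0, Z=2) weight 1/162
  (W=1, Y=1, X=0, Z=0) weight 1/108
  (W=1, Y=1, X=0, Z=1) weight 1/108
  (W=1, Y=1, X=0, Z=2) weight 1/108
  (W=1, Y=2, X=0, Z=0) weight 1/72
  (W=1, Y=2, X=0, Z=1) weight 1/72
  (W=2, Y=0, X=2, Z=0) weight 1/162
  (W=3, Y=0, X=1, Z=0) weight 1/81
  … 17 more
Group by W:
  weight(W=1) = 19/216
  weight(W=2) = 17/108
  weight(W=3) = 5/54
Total weight = 19/216 + 17/108 + 5/54 = 73/216
P(W=1 | obs) = 19/216 / 73/216 = 19/73
P(W=2 | obs) = 17/108 / 73/216 = 34/73
P(W=3 | obs) = 5/54 / 73/216 = 20/73

P(W=1) = 19/73, P(W=2) = 34/73, P(W=3) = 20/73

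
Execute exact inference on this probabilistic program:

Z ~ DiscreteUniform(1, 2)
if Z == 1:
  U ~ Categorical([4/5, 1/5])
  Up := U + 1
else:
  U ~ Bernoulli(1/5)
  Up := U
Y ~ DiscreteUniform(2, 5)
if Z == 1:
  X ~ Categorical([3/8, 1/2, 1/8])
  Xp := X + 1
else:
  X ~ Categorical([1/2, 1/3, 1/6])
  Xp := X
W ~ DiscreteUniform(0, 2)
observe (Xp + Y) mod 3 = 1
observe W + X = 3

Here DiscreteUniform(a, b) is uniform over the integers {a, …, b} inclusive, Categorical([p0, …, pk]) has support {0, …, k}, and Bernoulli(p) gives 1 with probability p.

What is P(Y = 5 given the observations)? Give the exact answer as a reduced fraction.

Enumerate traces; 12 have nonzero weight after conditioning:
  (Z=1, U=0, Y=2, X=1, W=2) weight 1/60
  (Z=1, U=0, Y=4, X=2, W=1) weight 1/240
  (Z=1, U=0, Y=5, X=1, W=2) weight 1/60
  (Z=1, U=1, Y=2, X=1, W=2) weight 1/240
  (Z=1, U=1, Y=4, X=2, W=1) weight 1/960
  (Z=1, U=1, Y=5, X=1, W=2) weight 1/240
  (Z=2, U=0, Y=2, X=2, W=1) weight 1/180
  (Z=2, U=0, Y=3, X=1, W=2) weight 1/90
  … 4 more
Group by Y:
  weight(Y=2) = 1/36
  weight(Y=3) = 1/72
  weight(Y=4) = 1/192
  weight(Y=5) = 1/36
Total weight = 1/36 + 1/72 + 1/192 + 1/36 = 43/576
P(Y=2 | obs) = 1/36 / 43/576 = 16/43
P(Y=3 | obs) = 1/72 / 43/576 = 8/43
P(Y=4 | obs) = 1/192 / 43/576 = 3/43
P(Y=5 | obs) = 1/36 / 43/576 = 16/43

P(Y = 5 | obs) = 16/43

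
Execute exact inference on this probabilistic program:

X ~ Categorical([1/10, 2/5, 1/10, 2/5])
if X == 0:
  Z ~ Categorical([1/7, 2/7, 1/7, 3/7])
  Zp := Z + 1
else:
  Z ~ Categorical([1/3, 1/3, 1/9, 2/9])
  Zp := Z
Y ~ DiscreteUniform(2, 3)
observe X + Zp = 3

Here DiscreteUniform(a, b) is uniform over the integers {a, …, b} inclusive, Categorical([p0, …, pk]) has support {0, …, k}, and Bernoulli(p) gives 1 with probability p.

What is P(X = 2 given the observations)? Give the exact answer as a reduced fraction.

Enumerate traces; 8 have nonzero weight after conditioning:
  (X=0, Z=2, Y=2) weight 1/140
  (X=0, Z=2, Y=3) weight 1/140
  (X=1, Z=2, Y=2) weight 1/45
  (X=1, Z=2, Y=3) weight 1/45
  (X=2, Z=1, Y=2) weight 1/60
  (X=2, Z=1, Y=3) weight 1/60
  (X=3, Z=0, Y=2) weight 1/15
  (X=3, Z=0, Y=3) weight 1/15
Group by X:
  weight(X=0) = 1/70
  weight(X=1) = 2/45
  weight(X=2) = 1/30
  weight(X=3) = 2/15
Total weight = 1/70 + 2/45 + 1/30 + 2/15 = 71/315
P(X=0 | obs) = 1/70 / 71/315 = 9/142
P(X=1 | obs) = 2/45 / 71/315 = 14/71
P(X=2 | obs) = 1/30 / 71/315 = 21/142
P(X=3 | obs) = 2/15 / 71/315 = 42/71

P(X = 2 | obs) = 21/142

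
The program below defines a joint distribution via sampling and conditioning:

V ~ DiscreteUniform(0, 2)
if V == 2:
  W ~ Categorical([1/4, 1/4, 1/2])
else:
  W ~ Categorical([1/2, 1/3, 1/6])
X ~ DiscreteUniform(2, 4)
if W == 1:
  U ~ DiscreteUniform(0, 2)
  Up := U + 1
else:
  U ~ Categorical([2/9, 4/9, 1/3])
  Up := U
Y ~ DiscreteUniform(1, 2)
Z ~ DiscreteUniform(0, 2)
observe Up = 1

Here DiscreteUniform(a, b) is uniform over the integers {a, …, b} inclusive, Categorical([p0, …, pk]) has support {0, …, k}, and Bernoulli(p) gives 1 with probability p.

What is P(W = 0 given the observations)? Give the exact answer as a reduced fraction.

P(W = 0 | obs) = 60/133

Enumerate traces; 162 have nonzero weight after conditioning:
  (V=0, W=0, X=2, U=1, Y=1, Z=0) weight 1/243
  (V=0, W=0, X=2, U=1, Y=1, Z=1) weight 1/243
  (V=0, W=0, X=2, U=1, Y=1, Z=2) weight 1/243
  (V=0, W=0, X=2, U=1, Y=2, Z=0) weight 1/243
  (V=0, W=0, X=2, U=1, Y=2, Z=1) weight 1/243
  (V=0, W=0, X=2, U=1, Y=2, Z=2) weight 1/243
  (V=0, W=0, X=3, U=1, Y=1, Z=0) weight 1/243
  (V=0, W=0, X=3, U=1, Y=1, Z=1) weight 1/243
  (V=0, W=1, X=2, U=0, Y=1, Z=0) weight 1/486
  (V=0, W=2, X=2, U=1, Y=1, Z=0) weight 1/729
  … 152 more
Group by W:
  weight(W=0) = 5/27
  weight(W=1) = 11/108
  weight(W=2) = 10/81
Total weight = 5/27 + 11/108 + 10/81 = 133/324
P(W=0 | obs) = 5/27 / 133/324 = 60/133
P(W=1 | obs) = 11/108 / 133/324 = 33/133
P(W=2 | obs) = 10/81 / 133/324 = 40/133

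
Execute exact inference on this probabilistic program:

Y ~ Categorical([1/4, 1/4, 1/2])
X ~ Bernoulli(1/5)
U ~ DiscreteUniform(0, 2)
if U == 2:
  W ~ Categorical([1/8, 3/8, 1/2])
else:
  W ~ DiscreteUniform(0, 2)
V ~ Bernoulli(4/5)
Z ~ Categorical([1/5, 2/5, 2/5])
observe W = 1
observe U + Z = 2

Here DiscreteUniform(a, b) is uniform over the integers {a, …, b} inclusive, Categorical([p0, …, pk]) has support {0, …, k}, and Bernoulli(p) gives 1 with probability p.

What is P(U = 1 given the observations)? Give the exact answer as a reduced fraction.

P(U = 1 | obs) = 16/41

Enumerate traces; 36 have nonzero weight after conditioning:
  (Y=0, X=0, U=0, W=1, V=0, Z=2) weight 2/1125
  (Y=0, X=0, U=0, W=1, V=1, Z=2) weight 8/1125
  (Y=0, X=0, U=1, W=1, V=0, Z=1) weight 2/1125
  (Y=0, X=0, U=1, W=1, V=1, Z=1) weight 8/1125
  (Y=0, X=0, U=2, W=1, V=0, Z=0) weight 1/1000
  (Y=0, X=0, U=2, W=1, V=1, Z=0) weight 1/250
  (Y=0, X=1, U=0, W=1, V=0, Z=2) weight 1/2250
  (Y=0, X=1, U=0, W=1, V=1, Z=2) weight 2/1125
  … 28 more
Group by U:
  weight(U=0) = 2/45
  weight(U=1) = 2/45
  weight(U=2) = 1/40
Total weight = 2/45 + 2/45 + 1/40 = 41/360
P(U=0 | obs) = 2/45 / 41/360 = 16/41
P(U=1 | obs) = 2/45 / 41/360 = 16/41
P(U=2 | obs) = 1/40 / 41/360 = 9/41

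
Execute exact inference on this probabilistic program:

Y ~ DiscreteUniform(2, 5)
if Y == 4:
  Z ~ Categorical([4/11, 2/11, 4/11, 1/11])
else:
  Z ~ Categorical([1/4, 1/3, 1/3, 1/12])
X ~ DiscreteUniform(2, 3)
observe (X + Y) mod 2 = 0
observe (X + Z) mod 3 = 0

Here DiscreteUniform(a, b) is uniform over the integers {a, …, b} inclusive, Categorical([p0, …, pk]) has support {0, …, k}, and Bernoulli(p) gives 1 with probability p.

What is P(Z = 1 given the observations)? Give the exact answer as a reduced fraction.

Enumerate traces; 6 have nonzero weight after conditioning:
  (Y=2, Z=1, X=2) weight 1/24
  (Y=3, Z=0, X=3) weight 1/32
  (Y=3, Z=3, X=3) weight 1/96
  (Y=4, Z=1, X=2) weight 1/44
  (Y=5, Z=0, X=3) weight 1/32
  (Y=5, Z=3, X=3) weight 1/96
Group by Z:
  weight(Z=0) = 1/16
  weight(Z=1) = 17/264
  weight(Z=3) = 1/48
Total weight = 1/16 + 17/264 + 1/48 = 13/88
P(Z=0 | obs) = 1/16 / 13/88 = 11/26
P(Z=1 | obs) = 17/264 / 13/88 = 17/39
P(Z=3 | obs) = 1/48 / 13/88 = 11/78

P(Z = 1 | obs) = 17/39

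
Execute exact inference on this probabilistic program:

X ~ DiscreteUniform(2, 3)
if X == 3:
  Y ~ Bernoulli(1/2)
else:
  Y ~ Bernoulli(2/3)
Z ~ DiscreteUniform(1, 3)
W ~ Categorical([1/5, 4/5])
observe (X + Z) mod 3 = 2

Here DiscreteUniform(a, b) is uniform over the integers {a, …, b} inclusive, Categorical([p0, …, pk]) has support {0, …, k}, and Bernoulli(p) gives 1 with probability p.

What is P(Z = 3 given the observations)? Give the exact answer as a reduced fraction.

P(Z = 3 | obs) = 1/2

Enumerate traces; 8 have nonzero weight after conditioning:
  (X=2, Y=0, Z=3, W=0) weight 1/90
  (X=2, Y=0, Z=3, W=1) weight 2/45
  (X=2, Y=1, Z=3, W=0) weight 1/45
  (X=2, Y=1, Z=3, W=1) weight 4/45
  (X=3, Y=0, Z=2, W=0) weight 1/60
  (X=3, Y=0, Z=2, W=1) weight 1/15
  (X=3, Y=1, Z=2, W=0) weight 1/60
  (X=3, Y=1, Z=2, W=1) weight 1/15
Group by Z:
  weight(Z=2) = 1/6
  weight(Z=3) = 1/6
Total weight = 1/6 + 1/6 = 1/3
P(Z=2 | obs) = 1/6 / 1/3 = 1/2
P(Z=3 | obs) = 1/6 / 1/3 = 1/2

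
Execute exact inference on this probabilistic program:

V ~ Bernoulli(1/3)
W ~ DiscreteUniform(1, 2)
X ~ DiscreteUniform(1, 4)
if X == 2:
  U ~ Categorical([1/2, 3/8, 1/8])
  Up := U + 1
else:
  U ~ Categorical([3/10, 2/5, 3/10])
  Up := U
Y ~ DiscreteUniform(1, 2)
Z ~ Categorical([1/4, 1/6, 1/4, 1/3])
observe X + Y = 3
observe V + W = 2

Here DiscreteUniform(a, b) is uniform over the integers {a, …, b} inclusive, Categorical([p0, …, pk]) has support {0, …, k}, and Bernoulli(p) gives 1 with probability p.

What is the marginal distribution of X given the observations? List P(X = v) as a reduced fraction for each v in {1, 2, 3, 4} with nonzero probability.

P(X=1) = 1/2, P(X=2) = 1/2

Enumerate traces; 48 have nonzero weight after conditioning:
  (V=0, W=2, X=1, U=0, Y=2, Z=0) weight 1/320
  (V=0, W=2, X=1, U=0, Y=2, Z=1) weight 1/480
  (V=0, W=2, X=1, U=0, Y=2, Z=2) weight 1/320
  (V=0, W=2, X=1, U=0, Y=2, Z=3) weight 1/240
  (V=0, W=2, X=1, U=1, Y=2, Z=0) weight 1/240
  (V=0, W=2, X=1, U=1, Y=2, Z=1) weight 1/360
  (V=0, W=2, X=1, U=1, Y=2, Z=2) weight 1/240
  (V=0, W=2, X=1, U=1, Y=2, Z=3) weight 1/180
  (V=0, W=2, X=2, U=0, Y=1, Z=0) weight 1/192
  … 39 more
Group by X:
  weight(X=1) = 1/16
  weight(X=2) = 1/16
Total weight = 1/16 + 1/16 = 1/8
P(X=1 | obs) = 1/16 / 1/8 = 1/2
P(X=2 | obs) = 1/16 / 1/8 = 1/2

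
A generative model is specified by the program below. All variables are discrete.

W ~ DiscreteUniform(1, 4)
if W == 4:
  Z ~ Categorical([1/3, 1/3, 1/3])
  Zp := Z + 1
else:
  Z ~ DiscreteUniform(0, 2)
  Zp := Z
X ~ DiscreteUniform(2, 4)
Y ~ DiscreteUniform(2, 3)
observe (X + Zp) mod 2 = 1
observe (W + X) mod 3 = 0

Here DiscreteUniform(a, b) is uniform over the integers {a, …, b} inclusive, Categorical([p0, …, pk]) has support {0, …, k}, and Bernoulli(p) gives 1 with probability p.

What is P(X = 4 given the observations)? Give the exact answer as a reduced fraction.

Enumerate traces; 12 have nonzero weight after conditioning:
  (W=1, Z=1, X=2, Y=2) weight 1/72
  (W=1, Z=1, X=2, Y=3) weight 1/72
  (W=2, Z=1, X=4, Y=2) weight 1/72
  (W=2, Z=1, X=4, Y=3) weight 1/72
  (W=3, Z=0, X=3, Y=2) weight 1/72
  (W=3, Z=0, X=3, Y=3) weight 1/72
  (W=3, Z=2, X=3, Y=2) weight 1/72
  (W=3, Z=2, X=3, Y=3) weight 1/72
  … 4 more
Group by X:
  weight(X=2) = 1/12
  weight(X=3) = 1/18
  weight(X=4) = 1/36
Total weight = 1/12 + 1/18 + 1/36 = 1/6
P(X=2 | obs) = 1/12 / 1/6 = 1/2
P(X=3 | obs) = 1/18 / 1/6 = 1/3
P(X=4 | obs) = 1/36 / 1/6 = 1/6

P(X = 4 | obs) = 1/6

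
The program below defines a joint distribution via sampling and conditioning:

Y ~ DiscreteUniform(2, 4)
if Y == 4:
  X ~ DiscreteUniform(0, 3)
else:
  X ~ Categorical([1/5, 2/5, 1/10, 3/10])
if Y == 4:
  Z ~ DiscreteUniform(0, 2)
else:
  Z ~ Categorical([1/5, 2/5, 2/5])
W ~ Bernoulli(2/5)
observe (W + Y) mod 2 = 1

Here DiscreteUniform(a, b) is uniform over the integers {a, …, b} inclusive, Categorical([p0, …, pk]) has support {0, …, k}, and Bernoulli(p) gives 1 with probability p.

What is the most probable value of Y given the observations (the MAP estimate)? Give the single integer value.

argmax_v P(Y = v | obs) = 3

Enumerate traces; 36 have nonzero weight after conditioning:
  (Y=2, X=0, Z=0, W=1) weight 2/375
  (Y=2, X=0, Z=1, W=1) weight 4/375
  (Y=2, X=0, Z=2, W=1) weight 4/375
  (Y=2, X=1, Z=0, W=1) weight 4/375
  (Y=2, X=1, Z=1, W=1) weight 8/375
  (Y=2, X=1, Z=2, W=1) weight 8/375
  (Y=2, X=2, Z=0, W=1) weight 1/375
  (Y=2, X=2, Z=1, W=1) weight 2/375
  (Y=3, X=0, Z=0, W=0) weight 1/125
  (Y=4, X=0, Z=0, W=1) weight 1/90
  … 26 more
Group by Y:
  weight(Y=2) = 2/15
  weight(Y=3) = 1/5
  weight(Y=4) = 2/15
Total weight = 2/15 + 1/5 + 2/15 = 7/15
P(Y=2 | obs) = 2/15 / 7/15 = 2/7
P(Y=3 | obs) = 1/5 / 7/15 = 3/7
P(Y=4 | obs) = 2/15 / 7/15 = 2/7
argmax = 3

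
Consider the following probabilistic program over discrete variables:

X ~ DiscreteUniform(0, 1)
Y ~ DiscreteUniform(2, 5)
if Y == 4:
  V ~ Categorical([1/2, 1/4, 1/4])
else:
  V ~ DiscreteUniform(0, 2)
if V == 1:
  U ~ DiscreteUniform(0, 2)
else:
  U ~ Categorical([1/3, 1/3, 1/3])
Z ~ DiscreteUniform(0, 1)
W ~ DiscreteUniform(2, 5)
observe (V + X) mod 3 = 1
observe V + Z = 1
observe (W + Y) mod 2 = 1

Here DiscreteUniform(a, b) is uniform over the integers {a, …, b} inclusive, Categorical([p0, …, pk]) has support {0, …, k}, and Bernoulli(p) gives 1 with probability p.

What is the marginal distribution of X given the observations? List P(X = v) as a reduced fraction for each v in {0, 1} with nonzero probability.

Enumerate traces; 48 have nonzero weight after conditioning:
  (X=0, Y=2, V=1, U=0, Z=0, W=3) weight 1/576
  (X=0, Y=2, V=1, U=0, Z=0, W=5) weight 1/576
  (X=0, Y=2, V=1, U=1, Z=0, W=3) weight 1/576
  (X=0, Y=2, V=1, U=1, Z=0, W=5) weight 1/576
  (X=0, Y=2, V=1, U=2, Z=0, W=3) weight 1/576
  (X=0, Y=2, V=1, U=2, Z=0, W=5) weight 1/576
  (X=0, Y=3, V=1, U=0, Z=0, W=2) weight 1/576
  (X=0, Y=3, V=1, U=0, Z=0, W=4) weight 1/576
  (X=1, Y=2, V=0, U=0, Z=1, W=3) weight 1/576
  … 39 more
Group by X:
  weight(X=0) = 5/128
  weight(X=1) = 3/64
Total weight = 5/128 + 3/64 = 11/128
P(X=0 | obs) = 5/128 / 11/128 = 5/11
P(X=1 | obs) = 3/64 / 11/128 = 6/11

P(X=0) = 5/11, P(X=1) = 6/11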